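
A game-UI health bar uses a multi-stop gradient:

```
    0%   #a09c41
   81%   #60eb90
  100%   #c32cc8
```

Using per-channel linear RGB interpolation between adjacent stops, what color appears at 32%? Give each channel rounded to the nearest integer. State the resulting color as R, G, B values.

(135, 187, 96)

32% lies between the 0% and 81% stops, so the local fraction is t = (32 − 0)/(81 − 0) = 32/81 ≈ 0.3951.
#a09c41 → (160, 156, 65); #60eb90 → (96, 235, 144).
R = 160 + 0.3951 × (96 − 160) = 134.714 → 135
G = 156 + 0.3951 × (235 − 156) = 187.213 → 187
B = 65 + 0.3951 × (144 − 65) = 96.213 → 96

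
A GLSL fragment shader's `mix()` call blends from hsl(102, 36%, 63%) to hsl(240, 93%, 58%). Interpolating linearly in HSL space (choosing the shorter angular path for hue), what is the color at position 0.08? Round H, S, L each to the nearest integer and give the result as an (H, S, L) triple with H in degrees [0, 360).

(113, 41, 63)

Hue arc: Δh = 240 − 102 = 138° (|Δh| ≤ 180, already the shorter path).
H = 102 + 0.08 × (138) = 113.04 → 113°
S = 36 + 0.08 × (93 − 36) = 40.56 → 41%
L = 63 + 0.08 × (58 − 63) = 62.6 → 63%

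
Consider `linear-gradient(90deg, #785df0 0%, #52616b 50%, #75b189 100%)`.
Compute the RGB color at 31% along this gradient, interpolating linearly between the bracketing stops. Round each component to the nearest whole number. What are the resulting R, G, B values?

(96, 95, 158)

31% lies between the 0% and 50% stops, so the local fraction is t = (31 − 0)/(50 − 0) = 31/50 ≈ 0.62.
#785df0 → (120, 93, 240); #52616b → (82, 97, 107).
R = 120 + 0.62 × (82 − 120) = 96.44 → 96
G = 93 + 0.62 × (97 − 93) = 95.48 → 95
B = 240 + 0.62 × (107 − 240) = 157.54 → 158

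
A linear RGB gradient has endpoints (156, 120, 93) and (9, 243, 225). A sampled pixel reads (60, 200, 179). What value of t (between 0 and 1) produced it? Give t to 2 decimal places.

0.65

Invert the lerp on the R channel (largest span, 147): t = (60 − 156) / (9 − 156) = -96/-147 = 0.65306.
Check on G: (200 − 120)/(243 − 120) = 0.6504 ✓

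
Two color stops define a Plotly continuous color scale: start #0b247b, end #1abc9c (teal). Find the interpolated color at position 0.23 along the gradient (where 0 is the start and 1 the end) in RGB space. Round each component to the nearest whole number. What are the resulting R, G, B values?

#0b247b → (11, 36, 123); #1abc9c → (26, 188, 156).
R = 11 + 0.23 × (26 − 11) = 11 + 0.23 × 15 = 14.45 → 14
G = 36 + 0.23 × (188 − 36) = 36 + 0.23 × 152 = 70.96 → 71
B = 123 + 0.23 × (156 − 123) = 123 + 0.23 × 33 = 130.59 → 131

(14, 71, 131)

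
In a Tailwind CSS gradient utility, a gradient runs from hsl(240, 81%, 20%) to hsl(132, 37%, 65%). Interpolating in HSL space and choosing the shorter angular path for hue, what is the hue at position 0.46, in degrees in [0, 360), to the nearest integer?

190

Hue arc: Δh = 132 − 240 = -108° (|Δh| ≤ 180, already the shorter path).
H = 240 + 0.46 × (-108) = 190.32 → 190°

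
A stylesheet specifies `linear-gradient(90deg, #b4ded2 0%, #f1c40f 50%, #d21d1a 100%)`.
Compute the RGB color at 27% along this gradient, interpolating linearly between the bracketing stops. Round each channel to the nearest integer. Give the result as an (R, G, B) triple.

(213, 208, 105)

27% lies between the 0% and 50% stops, so the local fraction is t = (27 − 0)/(50 − 0) = 27/50 ≈ 0.54.
#b4ded2 → (180, 222, 210); #f1c40f → (241, 196, 15).
R = 180 + 0.54 × (241 − 180) = 212.94 → 213
G = 222 + 0.54 × (196 − 222) = 207.96 → 208
B = 210 + 0.54 × (15 − 210) = 104.7 → 105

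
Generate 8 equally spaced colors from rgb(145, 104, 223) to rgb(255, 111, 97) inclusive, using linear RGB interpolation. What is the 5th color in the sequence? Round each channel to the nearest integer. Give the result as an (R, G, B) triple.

With 8 swatches and endpoints inclusive, swatch 5 sits at t = (5 − 1)/(8 − 1) = 4/7 ≈ 0.5714.
R = 145 + 0.5714 × (255 − 145) = 207.854 → 208
G = 104 + 0.5714 × (111 − 104) = 108 → 108
B = 223 + 0.5714 × (97 − 223) = 151.004 → 151

(208, 108, 151)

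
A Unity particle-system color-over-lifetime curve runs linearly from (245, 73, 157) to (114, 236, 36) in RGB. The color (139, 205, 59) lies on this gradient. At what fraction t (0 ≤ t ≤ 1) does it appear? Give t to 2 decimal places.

Invert the lerp on the G channel (largest span, 163): t = (205 − 73) / (236 − 73) = 132/163 = 0.80982.
Check on R: (139 − 245)/(114 − 245) = 0.8092 ✓

0.81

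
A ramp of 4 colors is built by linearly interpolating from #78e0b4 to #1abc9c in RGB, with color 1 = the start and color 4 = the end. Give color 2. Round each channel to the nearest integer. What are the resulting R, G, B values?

With 4 swatches and endpoints inclusive, swatch 2 sits at t = (2 − 1)/(4 − 1) = 1/3 ≈ 0.3333.
#78e0b4 → (120, 224, 180); #1abc9c → (26, 188, 156).
R = 120 + 0.3333 × (26 − 120) = 88.67 → 89
G = 224 + 0.3333 × (188 − 224) = 212.001 → 212
B = 180 + 0.3333 × (156 − 180) = 172.001 → 172

(89, 212, 172)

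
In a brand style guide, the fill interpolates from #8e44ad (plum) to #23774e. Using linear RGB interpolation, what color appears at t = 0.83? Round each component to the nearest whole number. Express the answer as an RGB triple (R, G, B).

(53, 110, 94)

#8e44ad → (142, 68, 173); #23774e → (35, 119, 78).
R = 142 + 0.83 × (35 − 142) = 142 + 0.83 × -107 = 53.19 → 53
G = 68 + 0.83 × (119 − 68) = 68 + 0.83 × 51 = 110.33 → 110
B = 173 + 0.83 × (78 − 173) = 173 + 0.83 × -95 = 94.15 → 94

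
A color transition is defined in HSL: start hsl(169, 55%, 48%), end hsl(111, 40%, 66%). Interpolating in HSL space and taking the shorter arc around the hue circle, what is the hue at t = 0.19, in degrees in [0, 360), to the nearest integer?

Hue arc: Δh = 111 − 169 = -58° (|Δh| ≤ 180, already the shorter path).
H = 169 + 0.19 × (-58) = 157.98 → 158°

158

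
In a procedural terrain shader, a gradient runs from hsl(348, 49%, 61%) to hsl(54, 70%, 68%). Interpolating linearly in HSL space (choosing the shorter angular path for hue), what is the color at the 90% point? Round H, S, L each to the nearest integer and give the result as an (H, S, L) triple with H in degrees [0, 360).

Hue: 54 − 348 = -294°, but |-294| > 180 so the shorter arc goes the other way: Δh = -294 + 360 = 66°.
H = 348 + 0.9 × (66) = 407.4 → 407 → 407 mod 360 = 47°
S = 49 + 0.9 × (70 − 49) = 67.9 → 68%
L = 61 + 0.9 × (68 − 61) = 67.3 → 67%

(47, 68, 67)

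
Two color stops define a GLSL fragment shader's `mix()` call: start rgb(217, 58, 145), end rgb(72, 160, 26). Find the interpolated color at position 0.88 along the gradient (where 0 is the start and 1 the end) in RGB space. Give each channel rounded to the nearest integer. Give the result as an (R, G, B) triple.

(89, 148, 40)

R = 217 + 0.88 × (72 − 217) = 217 + 0.88 × -145 = 89.4 → 89
G = 58 + 0.88 × (160 − 58) = 58 + 0.88 × 102 = 147.76 → 148
B = 145 + 0.88 × (26 − 145) = 145 + 0.88 × -119 = 40.28 → 40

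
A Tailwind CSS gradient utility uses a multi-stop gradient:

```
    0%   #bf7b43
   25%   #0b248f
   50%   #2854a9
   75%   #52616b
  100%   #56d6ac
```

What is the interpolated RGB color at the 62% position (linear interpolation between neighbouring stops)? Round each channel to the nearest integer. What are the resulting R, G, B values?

62% lies between the 50% and 75% stops, so the local fraction is t = (62 − 50)/(75 − 50) = 12/25 ≈ 0.48.
#2854a9 → (40, 84, 169); #52616b → (82, 97, 107).
R = 40 + 0.48 × (82 − 40) = 60.16 → 60
G = 84 + 0.48 × (97 − 84) = 90.24 → 90
B = 169 + 0.48 × (107 − 169) = 139.24 → 139

(60, 90, 139)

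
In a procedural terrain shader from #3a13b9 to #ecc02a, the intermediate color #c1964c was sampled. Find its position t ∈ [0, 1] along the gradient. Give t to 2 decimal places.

0.76

Invert the lerp on the R channel (largest span, 178): t = (193 − 58) / (236 − 58) = 135/178 = 0.75843.
Check on G: (150 − 19)/(192 − 19) = 0.7572 ✓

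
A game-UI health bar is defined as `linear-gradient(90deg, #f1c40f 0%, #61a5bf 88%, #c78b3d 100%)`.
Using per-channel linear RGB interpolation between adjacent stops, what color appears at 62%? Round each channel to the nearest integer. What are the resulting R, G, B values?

(140, 174, 139)

62% lies between the 0% and 88% stops, so the local fraction is t = (62 − 0)/(88 − 0) = 62/88 ≈ 0.7045.
#f1c40f → (241, 196, 15); #61a5bf → (97, 165, 191).
R = 241 + 0.7045 × (97 − 241) = 139.552 → 140
G = 196 + 0.7045 × (165 − 196) = 174.161 → 174
B = 15 + 0.7045 × (191 − 15) = 138.992 → 139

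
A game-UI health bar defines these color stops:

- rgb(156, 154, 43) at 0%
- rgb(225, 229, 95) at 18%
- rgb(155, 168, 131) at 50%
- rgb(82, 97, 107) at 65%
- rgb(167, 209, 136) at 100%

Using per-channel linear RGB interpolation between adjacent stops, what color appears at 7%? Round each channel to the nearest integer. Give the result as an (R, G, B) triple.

(183, 183, 63)

7% lies between the 0% and 18% stops, so the local fraction is t = (7 − 0)/(18 − 0) = 7/18 ≈ 0.3889.
R = 156 + 0.3889 × (225 − 156) = 182.834 → 183
G = 154 + 0.3889 × (229 − 154) = 183.167 → 183
B = 43 + 0.3889 × (95 − 43) = 63.223 → 63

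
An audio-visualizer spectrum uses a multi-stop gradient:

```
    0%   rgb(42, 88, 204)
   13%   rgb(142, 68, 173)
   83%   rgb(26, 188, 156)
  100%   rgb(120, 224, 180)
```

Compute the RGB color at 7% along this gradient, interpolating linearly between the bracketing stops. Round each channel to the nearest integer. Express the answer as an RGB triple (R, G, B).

(96, 77, 187)

7% lies between the 0% and 13% stops, so the local fraction is t = (7 − 0)/(13 − 0) = 7/13 ≈ 0.5385.
R = 42 + 0.5385 × (142 − 42) = 95.85 → 96
G = 88 + 0.5385 × (68 − 88) = 77.23 → 77
B = 204 + 0.5385 × (173 − 204) = 187.306 → 187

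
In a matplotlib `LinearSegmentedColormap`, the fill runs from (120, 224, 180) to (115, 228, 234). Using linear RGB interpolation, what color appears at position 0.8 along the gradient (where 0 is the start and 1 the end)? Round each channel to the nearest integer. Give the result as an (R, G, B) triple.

(116, 227, 223)

R = 120 + 0.8 × (115 − 120) = 120 + 0.8 × -5 = 116 → 116
G = 224 + 0.8 × (228 − 224) = 224 + 0.8 × 4 = 227.2 → 227
B = 180 + 0.8 × (234 − 180) = 180 + 0.8 × 54 = 223.2 → 223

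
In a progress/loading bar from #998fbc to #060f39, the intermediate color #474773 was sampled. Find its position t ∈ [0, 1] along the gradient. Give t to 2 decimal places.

0.56

Invert the lerp on the R channel (largest span, 147): t = (71 − 153) / (6 − 153) = -82/-147 = 0.55782.
Check on G: (71 − 143)/(15 − 143) = 0.5625 ✓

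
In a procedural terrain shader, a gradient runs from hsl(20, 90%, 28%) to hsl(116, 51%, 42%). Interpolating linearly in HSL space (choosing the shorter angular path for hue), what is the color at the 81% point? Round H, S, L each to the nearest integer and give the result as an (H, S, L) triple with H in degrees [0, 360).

(98, 58, 39)

Hue arc: Δh = 116 − 20 = 96° (|Δh| ≤ 180, already the shorter path).
H = 20 + 0.81 × (96) = 97.76 → 98°
S = 90 + 0.81 × (51 − 90) = 58.41 → 58%
L = 28 + 0.81 × (42 − 28) = 39.34 → 39%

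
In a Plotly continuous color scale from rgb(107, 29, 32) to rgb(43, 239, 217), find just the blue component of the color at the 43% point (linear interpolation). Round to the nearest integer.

112

B = 32 + 0.43 × (217 − 32) = 111.55 → 112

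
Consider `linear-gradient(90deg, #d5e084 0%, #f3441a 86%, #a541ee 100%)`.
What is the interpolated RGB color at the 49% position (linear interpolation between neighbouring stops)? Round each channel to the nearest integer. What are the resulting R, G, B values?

49% lies between the 0% and 86% stops, so the local fraction is t = (49 − 0)/(86 − 0) = 49/86 ≈ 0.5698.
#d5e084 → (213, 224, 132); #f3441a → (243, 68, 26).
R = 213 + 0.5698 × (243 − 213) = 230.094 → 230
G = 224 + 0.5698 × (68 − 224) = 135.111 → 135
B = 132 + 0.5698 × (26 − 132) = 71.601 → 72

(230, 135, 72)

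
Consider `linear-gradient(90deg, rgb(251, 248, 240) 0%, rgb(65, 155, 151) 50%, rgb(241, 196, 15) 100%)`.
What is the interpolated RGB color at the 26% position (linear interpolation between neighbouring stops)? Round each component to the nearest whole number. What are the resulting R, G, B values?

(154, 200, 194)

26% lies between the 0% and 50% stops, so the local fraction is t = (26 − 0)/(50 − 0) = 26/50 ≈ 0.52.
R = 251 + 0.52 × (65 − 251) = 154.28 → 154
G = 248 + 0.52 × (155 − 248) = 199.64 → 200
B = 240 + 0.52 × (151 − 240) = 193.72 → 194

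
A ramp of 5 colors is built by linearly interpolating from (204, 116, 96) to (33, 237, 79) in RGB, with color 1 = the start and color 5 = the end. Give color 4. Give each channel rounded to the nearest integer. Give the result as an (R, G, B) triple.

With 5 swatches and endpoints inclusive, swatch 4 sits at t = (4 − 1)/(5 − 1) = 3/4 ≈ 0.75.
R = 204 + 0.75 × (33 − 204) = 75.75 → 76
G = 116 + 0.75 × (237 − 116) = 206.75 → 207
B = 96 + 0.75 × (79 − 96) = 83.25 → 83

(76, 207, 83)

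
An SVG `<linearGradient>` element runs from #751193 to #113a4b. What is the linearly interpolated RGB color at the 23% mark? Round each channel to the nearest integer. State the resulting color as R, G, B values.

#751193 → (117, 17, 147); #113a4b → (17, 58, 75).
23% corresponds to t = 0.23.
R = 117 + 0.23 × (17 − 117) = 117 + 0.23 × -100 = 94 → 94
G = 17 + 0.23 × (58 − 17) = 17 + 0.23 × 41 = 26.43 → 26
B = 147 + 0.23 × (75 − 147) = 147 + 0.23 × -72 = 130.44 → 130

(94, 26, 130)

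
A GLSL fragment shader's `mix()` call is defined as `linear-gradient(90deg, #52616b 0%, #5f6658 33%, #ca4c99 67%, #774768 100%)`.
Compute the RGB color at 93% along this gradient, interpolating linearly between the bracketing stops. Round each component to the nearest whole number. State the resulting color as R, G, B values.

(137, 72, 114)

93% lies between the 67% and 100% stops, so the local fraction is t = (93 − 67)/(100 − 67) = 26/33 ≈ 0.7879.
#ca4c99 → (202, 76, 153); #774768 → (119, 71, 104).
R = 202 + 0.7879 × (119 − 202) = 136.604 → 137
G = 76 + 0.7879 × (71 − 76) = 72.061 → 72
B = 153 + 0.7879 × (104 − 153) = 114.393 → 114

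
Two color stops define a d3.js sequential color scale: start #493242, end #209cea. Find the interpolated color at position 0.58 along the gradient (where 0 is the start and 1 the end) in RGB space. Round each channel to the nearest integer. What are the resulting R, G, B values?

#493242 → (73, 50, 66); #209cea → (32, 156, 234).
R = 73 + 0.58 × (32 − 73) = 73 + 0.58 × -41 = 49.22 → 49
G = 50 + 0.58 × (156 − 50) = 50 + 0.58 × 106 = 111.48 → 111
B = 66 + 0.58 × (234 − 66) = 66 + 0.58 × 168 = 163.44 → 163

(49, 111, 163)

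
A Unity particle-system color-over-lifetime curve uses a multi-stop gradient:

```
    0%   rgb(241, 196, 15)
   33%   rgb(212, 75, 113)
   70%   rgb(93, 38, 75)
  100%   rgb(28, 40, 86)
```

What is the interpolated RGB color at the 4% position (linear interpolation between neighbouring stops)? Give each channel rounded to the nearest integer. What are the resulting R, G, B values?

4% lies between the 0% and 33% stops, so the local fraction is t = (4 − 0)/(33 − 0) = 4/33 ≈ 0.1212.
R = 241 + 0.1212 × (212 − 241) = 237.485 → 237
G = 196 + 0.1212 × (75 − 196) = 181.335 → 181
B = 15 + 0.1212 × (113 − 15) = 26.878 → 27

(237, 181, 27)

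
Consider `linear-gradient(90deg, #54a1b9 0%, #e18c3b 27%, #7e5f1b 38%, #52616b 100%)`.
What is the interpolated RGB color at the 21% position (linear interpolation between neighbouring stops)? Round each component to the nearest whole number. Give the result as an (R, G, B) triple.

(194, 145, 87)

21% lies between the 0% and 27% stops, so the local fraction is t = (21 − 0)/(27 − 0) = 21/27 ≈ 0.7778.
#54a1b9 → (84, 161, 185); #e18c3b → (225, 140, 59).
R = 84 + 0.7778 × (225 − 84) = 193.67 → 194
G = 161 + 0.7778 × (140 − 161) = 144.666 → 145
B = 185 + 0.7778 × (59 − 185) = 86.997 → 87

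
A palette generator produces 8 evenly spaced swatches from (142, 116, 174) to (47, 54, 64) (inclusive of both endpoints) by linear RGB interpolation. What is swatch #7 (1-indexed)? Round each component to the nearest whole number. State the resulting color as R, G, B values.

(61, 63, 80)

With 8 swatches and endpoints inclusive, swatch 7 sits at t = (7 − 1)/(8 − 1) = 6/7 ≈ 0.8571.
R = 142 + 0.8571 × (47 − 142) = 60.576 → 61
G = 116 + 0.8571 × (54 − 116) = 62.86 → 63
B = 174 + 0.8571 × (64 − 174) = 79.719 → 80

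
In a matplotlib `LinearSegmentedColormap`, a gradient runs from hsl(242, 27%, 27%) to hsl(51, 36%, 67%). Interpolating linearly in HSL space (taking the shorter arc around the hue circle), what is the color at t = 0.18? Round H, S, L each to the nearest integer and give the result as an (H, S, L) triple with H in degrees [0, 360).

(272, 29, 34)

Hue: 51 − 242 = -191°, but |-191| > 180 so the shorter arc goes the other way: Δh = -191 + 360 = 169°.
H = 242 + 0.18 × (169) = 272.42 → 272°
S = 27 + 0.18 × (36 − 27) = 28.62 → 29%
L = 27 + 0.18 × (67 − 27) = 34.2 → 34%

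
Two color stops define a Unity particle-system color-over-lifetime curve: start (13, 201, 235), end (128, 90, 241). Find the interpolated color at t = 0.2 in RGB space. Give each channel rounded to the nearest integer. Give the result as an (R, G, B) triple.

R = 13 + 0.2 × (128 − 13) = 13 + 0.2 × 115 = 36 → 36
G = 201 + 0.2 × (90 − 201) = 201 + 0.2 × -111 = 178.8 → 179
B = 235 + 0.2 × (241 − 235) = 235 + 0.2 × 6 = 236.2 → 236

(36, 179, 236)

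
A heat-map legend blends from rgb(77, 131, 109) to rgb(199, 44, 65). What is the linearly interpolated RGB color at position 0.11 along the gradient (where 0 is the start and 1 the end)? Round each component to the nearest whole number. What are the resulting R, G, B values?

(90, 121, 104)

R = 77 + 0.11 × (199 − 77) = 77 + 0.11 × 122 = 90.42 → 90
G = 131 + 0.11 × (44 − 131) = 131 + 0.11 × -87 = 121.43 → 121
B = 109 + 0.11 × (65 − 109) = 109 + 0.11 × -44 = 104.16 → 104
So the blended color is (90, 121, 104), about #5a7968.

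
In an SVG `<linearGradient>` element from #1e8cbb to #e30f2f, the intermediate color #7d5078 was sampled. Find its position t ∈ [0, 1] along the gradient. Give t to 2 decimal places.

Invert the lerp on the R channel (largest span, 197): t = (125 − 30) / (227 − 30) = 95/197 = 0.48223.
Check on G: (80 − 140)/(15 − 140) = 0.48 ✓

0.48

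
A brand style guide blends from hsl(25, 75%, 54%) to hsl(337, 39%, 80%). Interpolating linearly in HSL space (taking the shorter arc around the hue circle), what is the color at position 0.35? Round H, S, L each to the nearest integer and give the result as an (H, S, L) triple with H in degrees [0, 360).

Hue: 337 − 25 = 312°, but |312| > 180 so the shorter arc goes the other way: Δh = 312 − 360 = -48°.
H = 25 + 0.35 × (-48) = 8.2 → 8°
S = 75 + 0.35 × (39 − 75) = 62.4 → 62%
L = 54 + 0.35 × (80 − 54) = 63.1 → 63%

(8, 62, 63)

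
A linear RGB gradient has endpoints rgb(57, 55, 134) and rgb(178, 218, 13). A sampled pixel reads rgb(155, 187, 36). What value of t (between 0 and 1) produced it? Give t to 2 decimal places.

0.81

Invert the lerp on the G channel (largest span, 163): t = (187 − 55) / (218 − 55) = 132/163 = 0.80982.
Check on R: (155 − 57)/(178 − 57) = 0.8099 ✓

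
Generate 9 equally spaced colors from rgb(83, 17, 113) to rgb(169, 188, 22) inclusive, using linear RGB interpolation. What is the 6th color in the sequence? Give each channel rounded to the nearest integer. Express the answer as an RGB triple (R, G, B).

(137, 124, 56)

With 9 swatches and endpoints inclusive, swatch 6 sits at t = (6 − 1)/(9 − 1) = 5/8 ≈ 0.625.
R = 83 + 0.625 × (169 − 83) = 136.75 → 137
G = 17 + 0.625 × (188 − 17) = 123.875 → 124
B = 113 + 0.625 × (22 − 113) = 56.125 → 56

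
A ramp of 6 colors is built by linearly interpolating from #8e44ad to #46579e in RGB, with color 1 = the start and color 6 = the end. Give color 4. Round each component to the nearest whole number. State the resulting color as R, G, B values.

(99, 79, 164)

With 6 swatches and endpoints inclusive, swatch 4 sits at t = (4 − 1)/(6 − 1) = 3/5 ≈ 0.6.
#8e44ad → (142, 68, 173); #46579e → (70, 87, 158).
R = 142 + 0.6 × (70 − 142) = 98.8 → 99
G = 68 + 0.6 × (87 − 68) = 79.4 → 79
B = 173 + 0.6 × (158 − 173) = 164 → 164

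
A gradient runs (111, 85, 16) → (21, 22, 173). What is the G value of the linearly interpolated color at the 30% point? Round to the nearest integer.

G = 85 + 0.3 × (22 − 85) = 66.1 → 66

66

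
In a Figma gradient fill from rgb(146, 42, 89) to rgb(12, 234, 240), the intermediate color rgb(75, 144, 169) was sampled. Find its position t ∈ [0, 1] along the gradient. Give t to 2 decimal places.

0.53

Invert the lerp on the G channel (largest span, 192): t = (144 − 42) / (234 − 42) = 102/192 = 0.53125.
Check on R: (75 − 146)/(12 − 146) = 0.5299 ✓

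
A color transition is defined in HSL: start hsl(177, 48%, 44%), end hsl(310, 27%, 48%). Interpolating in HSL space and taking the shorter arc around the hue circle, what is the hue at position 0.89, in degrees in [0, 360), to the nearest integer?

295

Hue arc: Δh = 310 − 177 = 133° (|Δh| ≤ 180, already the shorter path).
H = 177 + 0.89 × (133) = 295.37 → 295°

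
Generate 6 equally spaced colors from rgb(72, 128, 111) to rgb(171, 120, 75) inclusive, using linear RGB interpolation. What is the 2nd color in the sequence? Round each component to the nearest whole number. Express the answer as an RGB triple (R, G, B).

With 6 swatches and endpoints inclusive, swatch 2 sits at t = (2 − 1)/(6 − 1) = 1/5 ≈ 0.2.
R = 72 + 0.2 × (171 − 72) = 91.8 → 92
G = 128 + 0.2 × (120 − 128) = 126.4 → 126
B = 111 + 0.2 × (75 − 111) = 103.8 → 104

(92, 126, 104)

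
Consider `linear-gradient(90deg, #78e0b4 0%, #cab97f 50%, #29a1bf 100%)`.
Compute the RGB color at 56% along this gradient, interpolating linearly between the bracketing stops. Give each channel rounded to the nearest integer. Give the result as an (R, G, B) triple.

(183, 182, 135)

56% lies between the 50% and 100% stops, so the local fraction is t = (56 − 50)/(100 − 50) = 6/50 ≈ 0.12.
#cab97f → (202, 185, 127); #29a1bf → (41, 161, 191).
R = 202 + 0.12 × (41 − 202) = 182.68 → 183
G = 185 + 0.12 × (161 − 185) = 182.12 → 182
B = 127 + 0.12 × (191 − 127) = 134.68 → 135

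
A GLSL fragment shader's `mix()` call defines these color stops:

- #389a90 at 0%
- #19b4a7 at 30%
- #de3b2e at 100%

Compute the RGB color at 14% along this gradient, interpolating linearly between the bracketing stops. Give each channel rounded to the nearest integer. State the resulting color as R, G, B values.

(42, 166, 155)

14% lies between the 0% and 30% stops, so the local fraction is t = (14 − 0)/(30 − 0) = 14/30 ≈ 0.4667.
#389a90 → (56, 154, 144); #19b4a7 → (25, 180, 167).
R = 56 + 0.4667 × (25 − 56) = 41.532 → 42
G = 154 + 0.4667 × (180 − 154) = 166.134 → 166
B = 144 + 0.4667 × (167 − 144) = 154.734 → 155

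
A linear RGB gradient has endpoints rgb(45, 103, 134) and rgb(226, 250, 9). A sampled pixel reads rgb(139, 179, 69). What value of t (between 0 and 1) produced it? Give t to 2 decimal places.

Invert the lerp on the R channel (largest span, 181): t = (139 − 45) / (226 − 45) = 94/181 = 0.51934.
Check on G: (179 − 103)/(250 − 103) = 0.517 ✓

0.52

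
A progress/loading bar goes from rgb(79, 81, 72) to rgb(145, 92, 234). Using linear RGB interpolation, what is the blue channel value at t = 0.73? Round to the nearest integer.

B = 72 + 0.73 × (234 − 72) = 190.26 → 190

190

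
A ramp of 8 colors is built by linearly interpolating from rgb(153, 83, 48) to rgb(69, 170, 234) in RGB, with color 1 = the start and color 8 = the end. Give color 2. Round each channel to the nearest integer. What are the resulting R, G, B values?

With 8 swatches and endpoints inclusive, swatch 2 sits at t = (2 − 1)/(8 − 1) = 1/7 ≈ 0.1429.
R = 153 + 0.1429 × (69 − 153) = 140.996 → 141
G = 83 + 0.1429 × (170 − 83) = 95.432 → 95
B = 48 + 0.1429 × (234 − 48) = 74.579 → 75

(141, 95, 75)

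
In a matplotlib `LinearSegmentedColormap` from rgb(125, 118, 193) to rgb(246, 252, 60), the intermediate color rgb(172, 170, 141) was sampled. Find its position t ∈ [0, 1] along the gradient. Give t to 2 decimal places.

Invert the lerp on the G channel (largest span, 134): t = (170 − 118) / (252 − 118) = 52/134 = 0.38806.
Check on R: (172 − 125)/(246 − 125) = 0.3884 ✓

0.39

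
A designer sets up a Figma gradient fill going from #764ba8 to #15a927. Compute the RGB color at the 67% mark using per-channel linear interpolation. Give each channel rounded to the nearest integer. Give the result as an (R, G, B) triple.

#764ba8 → (118, 75, 168); #15a927 → (21, 169, 39).
67% corresponds to t = 0.67.
R = 118 + 0.67 × (21 − 118) = 118 + 0.67 × -97 = 53.01 → 53
G = 75 + 0.67 × (169 − 75) = 75 + 0.67 × 94 = 137.98 → 138
B = 168 + 0.67 × (39 − 168) = 168 + 0.67 × -129 = 81.57 → 82
So the blended color is (53, 138, 82), about #358a52.

(53, 138, 82)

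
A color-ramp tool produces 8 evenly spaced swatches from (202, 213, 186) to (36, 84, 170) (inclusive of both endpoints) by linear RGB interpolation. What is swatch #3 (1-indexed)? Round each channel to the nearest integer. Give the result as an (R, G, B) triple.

With 8 swatches and endpoints inclusive, swatch 3 sits at t = (3 − 1)/(8 − 1) = 2/7 ≈ 0.2857.
R = 202 + 0.2857 × (36 − 202) = 154.574 → 155
G = 213 + 0.2857 × (84 − 213) = 176.145 → 176
B = 186 + 0.2857 × (170 − 186) = 181.429 → 181

(155, 176, 181)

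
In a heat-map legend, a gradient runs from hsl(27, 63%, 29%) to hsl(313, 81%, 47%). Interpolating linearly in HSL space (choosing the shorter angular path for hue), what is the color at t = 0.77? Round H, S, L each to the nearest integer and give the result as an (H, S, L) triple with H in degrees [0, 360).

Hue: 313 − 27 = 286°, but |286| > 180 so the shorter arc goes the other way: Δh = 286 − 360 = -74°.
H = 27 + 0.77 × (-74) = -29.98 → -30 → -30 mod 360 = 330°
S = 63 + 0.77 × (81 − 63) = 76.86 → 77%
L = 29 + 0.77 × (47 − 29) = 42.86 → 43%

(330, 77, 43)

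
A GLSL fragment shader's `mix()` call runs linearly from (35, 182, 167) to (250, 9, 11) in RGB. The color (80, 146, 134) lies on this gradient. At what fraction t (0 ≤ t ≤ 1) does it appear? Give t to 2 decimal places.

Invert the lerp on the R channel (largest span, 215): t = (80 − 35) / (250 − 35) = 45/215 = 0.2093.
Check on G: (146 − 182)/(9 − 182) = 0.2081 ✓

0.21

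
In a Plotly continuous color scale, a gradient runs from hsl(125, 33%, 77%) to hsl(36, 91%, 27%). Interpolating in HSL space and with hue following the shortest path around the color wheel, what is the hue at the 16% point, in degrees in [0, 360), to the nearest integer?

Hue arc: Δh = 36 − 125 = -89° (|Δh| ≤ 180, already the shorter path).
H = 125 + 0.16 × (-89) = 110.76 → 111°

111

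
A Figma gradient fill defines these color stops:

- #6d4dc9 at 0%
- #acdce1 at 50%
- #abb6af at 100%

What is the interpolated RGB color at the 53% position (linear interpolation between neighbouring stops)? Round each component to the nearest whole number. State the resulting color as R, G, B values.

53% lies between the 50% and 100% stops, so the local fraction is t = (53 − 50)/(100 − 50) = 3/50 ≈ 0.06.
#acdce1 → (172, 220, 225); #abb6af → (171, 182, 175).
R = 172 + 0.06 × (171 − 172) = 171.94 → 172
G = 220 + 0.06 × (182 − 220) = 217.72 → 218
B = 225 + 0.06 × (175 − 225) = 222 → 222

(172, 218, 222)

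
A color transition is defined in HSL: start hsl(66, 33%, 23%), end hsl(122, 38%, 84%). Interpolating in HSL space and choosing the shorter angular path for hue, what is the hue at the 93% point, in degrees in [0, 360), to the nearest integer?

118

Hue arc: Δh = 122 − 66 = 56° (|Δh| ≤ 180, already the shorter path).
H = 66 + 0.93 × (56) = 118.08 → 118°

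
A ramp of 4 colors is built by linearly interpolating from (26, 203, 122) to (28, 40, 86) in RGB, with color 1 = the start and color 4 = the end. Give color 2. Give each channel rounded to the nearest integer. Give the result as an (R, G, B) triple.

(27, 149, 110)

With 4 swatches and endpoints inclusive, swatch 2 sits at t = (2 − 1)/(4 − 1) = 1/3 ≈ 0.3333.
R = 26 + 0.3333 × (28 − 26) = 26.667 → 27
G = 203 + 0.3333 × (40 − 203) = 148.672 → 149
B = 122 + 0.3333 × (86 − 122) = 110.001 → 110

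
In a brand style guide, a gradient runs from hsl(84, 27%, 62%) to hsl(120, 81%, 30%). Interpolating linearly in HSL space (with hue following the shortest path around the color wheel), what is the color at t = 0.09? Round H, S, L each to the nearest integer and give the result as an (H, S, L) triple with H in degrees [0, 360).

(87, 32, 59)

Hue arc: Δh = 120 − 84 = 36° (|Δh| ≤ 180, already the shorter path).
H = 84 + 0.09 × (36) = 87.24 → 87°
S = 27 + 0.09 × (81 − 27) = 31.86 → 32%
L = 62 + 0.09 × (30 − 62) = 59.12 → 59%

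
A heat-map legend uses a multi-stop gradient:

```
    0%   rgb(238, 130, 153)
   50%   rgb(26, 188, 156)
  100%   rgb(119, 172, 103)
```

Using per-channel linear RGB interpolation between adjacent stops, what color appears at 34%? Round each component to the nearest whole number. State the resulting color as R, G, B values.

34% lies between the 0% and 50% stops, so the local fraction is t = (34 − 0)/(50 − 0) = 34/50 ≈ 0.68.
R = 238 + 0.68 × (26 − 238) = 93.84 → 94
G = 130 + 0.68 × (188 − 130) = 169.44 → 169
B = 153 + 0.68 × (156 − 153) = 155.04 → 155

(94, 169, 155)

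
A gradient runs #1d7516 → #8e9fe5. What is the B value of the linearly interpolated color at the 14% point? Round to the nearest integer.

B₁ = 22 (from #1d7516), B₂ = 229 (from #8e9fe5).
B = 22 + 0.14 × (229 − 22) = 50.98 → 51

51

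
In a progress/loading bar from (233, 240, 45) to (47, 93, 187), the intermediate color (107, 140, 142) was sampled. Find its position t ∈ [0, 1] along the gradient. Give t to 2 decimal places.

0.68

Invert the lerp on the R channel (largest span, 186): t = (107 − 233) / (47 − 233) = -126/-186 = 0.67742.
Check on G: (140 − 240)/(93 − 240) = 0.6803 ✓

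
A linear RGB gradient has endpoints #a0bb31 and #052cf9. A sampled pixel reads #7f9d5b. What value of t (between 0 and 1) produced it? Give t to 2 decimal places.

Invert the lerp on the B channel (largest span, 200): t = (91 − 49) / (249 − 49) = 42/200 = 0.21.
Check on R: (127 − 160)/(5 − 160) = 0.2129 ✓

0.21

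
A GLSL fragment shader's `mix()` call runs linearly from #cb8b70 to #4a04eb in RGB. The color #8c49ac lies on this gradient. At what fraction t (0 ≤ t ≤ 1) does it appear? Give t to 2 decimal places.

0.49

Invert the lerp on the G channel (largest span, 135): t = (73 − 139) / (4 − 139) = -66/-135 = 0.48889.
Check on R: (140 − 203)/(74 − 203) = 0.4884 ✓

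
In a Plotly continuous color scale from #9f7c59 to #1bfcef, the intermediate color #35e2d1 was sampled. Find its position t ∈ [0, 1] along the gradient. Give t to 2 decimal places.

0.80

Invert the lerp on the B channel (largest span, 150): t = (209 − 89) / (239 − 89) = 120/150 = 0.8.
Check on R: (53 − 159)/(27 − 159) = 0.803 ✓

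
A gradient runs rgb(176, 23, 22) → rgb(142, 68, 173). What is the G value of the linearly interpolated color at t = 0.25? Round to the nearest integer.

G = 23 + 0.25 × (68 − 23) = 34.25 → 34

34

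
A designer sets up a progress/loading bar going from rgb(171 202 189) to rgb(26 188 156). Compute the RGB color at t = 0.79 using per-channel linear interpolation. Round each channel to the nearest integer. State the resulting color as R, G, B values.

R = 171 + 0.79 × (26 − 171) = 171 + 0.79 × -145 = 56.45 → 56
G = 202 + 0.79 × (188 − 202) = 202 + 0.79 × -14 = 190.94 → 191
B = 189 + 0.79 × (156 − 189) = 189 + 0.79 × -33 = 162.93 → 163
So the blended color is (56, 191, 163), about #38bfa3.

(56, 191, 163)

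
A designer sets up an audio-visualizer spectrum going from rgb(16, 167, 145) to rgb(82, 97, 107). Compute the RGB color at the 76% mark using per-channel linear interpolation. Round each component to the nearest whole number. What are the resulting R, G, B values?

76% corresponds to t = 0.76.
R = 16 + 0.76 × (82 − 16) = 16 + 0.76 × 66 = 66.16 → 66
G = 167 + 0.76 × (97 − 167) = 167 + 0.76 × -70 = 113.8 → 114
B = 145 + 0.76 × (107 − 145) = 145 + 0.76 × -38 = 116.12 → 116

(66, 114, 116)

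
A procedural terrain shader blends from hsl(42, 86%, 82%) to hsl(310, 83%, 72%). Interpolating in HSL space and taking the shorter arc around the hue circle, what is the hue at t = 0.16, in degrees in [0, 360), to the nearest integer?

Hue: 310 − 42 = 268°, but |268| > 180 so the shorter arc goes the other way: Δh = 268 − 360 = -92°.
H = 42 + 0.16 × (-92) = 27.28 → 27°

27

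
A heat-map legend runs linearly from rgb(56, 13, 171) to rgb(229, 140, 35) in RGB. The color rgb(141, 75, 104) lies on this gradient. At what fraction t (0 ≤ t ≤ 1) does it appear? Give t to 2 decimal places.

Invert the lerp on the R channel (largest span, 173): t = (141 − 56) / (229 − 56) = 85/173 = 0.49133.
Check on G: (75 − 13)/(140 − 13) = 0.4882 ✓

0.49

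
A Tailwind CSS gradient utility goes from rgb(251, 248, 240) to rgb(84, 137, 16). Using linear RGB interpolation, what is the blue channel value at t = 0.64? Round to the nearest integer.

97

B = 240 + 0.64 × (16 − 240) = 96.64 → 97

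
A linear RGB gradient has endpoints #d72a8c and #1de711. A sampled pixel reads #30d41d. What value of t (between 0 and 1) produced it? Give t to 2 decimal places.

Invert the lerp on the G channel (largest span, 189): t = (212 − 42) / (231 − 42) = 170/189 = 0.89947.
Check on R: (48 − 215)/(29 − 215) = 0.8978 ✓

0.90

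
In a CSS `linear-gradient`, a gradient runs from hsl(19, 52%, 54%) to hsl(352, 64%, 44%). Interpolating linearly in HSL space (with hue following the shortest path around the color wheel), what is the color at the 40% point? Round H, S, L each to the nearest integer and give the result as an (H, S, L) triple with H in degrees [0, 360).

Hue: 352 − 19 = 333°, but |333| > 180 so the shorter arc goes the other way: Δh = 333 − 360 = -27°.
H = 19 + 0.4 × (-27) = 8.2 → 8°
S = 52 + 0.4 × (64 − 52) = 56.8 → 57%
L = 54 + 0.4 × (44 − 54) = 50 → 50%

(8, 57, 50)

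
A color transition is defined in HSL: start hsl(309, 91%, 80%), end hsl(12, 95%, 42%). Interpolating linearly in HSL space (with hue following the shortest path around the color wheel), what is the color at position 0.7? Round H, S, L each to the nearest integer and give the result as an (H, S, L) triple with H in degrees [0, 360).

Hue: 12 − 309 = -297°, but |-297| > 180 so the shorter arc goes the other way: Δh = -297 + 360 = 63°.
H = 309 + 0.7 × (63) = 353.1 → 353°
S = 91 + 0.7 × (95 − 91) = 93.8 → 94%
L = 80 + 0.7 × (42 − 80) = 53.4 → 53%

(353, 94, 53)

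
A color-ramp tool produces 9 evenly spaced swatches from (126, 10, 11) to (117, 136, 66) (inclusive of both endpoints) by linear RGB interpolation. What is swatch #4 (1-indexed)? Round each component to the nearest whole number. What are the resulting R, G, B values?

(123, 57, 32)

With 9 swatches and endpoints inclusive, swatch 4 sits at t = (4 − 1)/(9 − 1) = 3/8 ≈ 0.375.
R = 126 + 0.375 × (117 − 126) = 122.625 → 123
G = 10 + 0.375 × (136 − 10) = 57.25 → 57
B = 11 + 0.375 × (66 − 11) = 31.625 → 32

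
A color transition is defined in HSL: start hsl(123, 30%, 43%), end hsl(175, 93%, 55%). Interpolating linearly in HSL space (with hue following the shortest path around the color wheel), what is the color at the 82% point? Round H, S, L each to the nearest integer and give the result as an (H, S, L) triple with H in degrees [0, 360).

(166, 82, 53)

Hue arc: Δh = 175 − 123 = 52° (|Δh| ≤ 180, already the shorter path).
H = 123 + 0.82 × (52) = 165.64 → 166°
S = 30 + 0.82 × (93 − 30) = 81.66 → 82%
L = 43 + 0.82 × (55 − 43) = 52.84 → 53%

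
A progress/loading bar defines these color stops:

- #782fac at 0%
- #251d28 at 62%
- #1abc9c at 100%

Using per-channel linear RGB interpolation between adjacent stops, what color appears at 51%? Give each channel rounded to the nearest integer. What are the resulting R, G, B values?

51% lies between the 0% and 62% stops, so the local fraction is t = (51 − 0)/(62 − 0) = 51/62 ≈ 0.8226.
#782fac → (120, 47, 172); #251d28 → (37, 29, 40).
R = 120 + 0.8226 × (37 − 120) = 51.724 → 52
G = 47 + 0.8226 × (29 − 47) = 32.193 → 32
B = 172 + 0.8226 × (40 − 172) = 63.417 → 63

(52, 32, 63)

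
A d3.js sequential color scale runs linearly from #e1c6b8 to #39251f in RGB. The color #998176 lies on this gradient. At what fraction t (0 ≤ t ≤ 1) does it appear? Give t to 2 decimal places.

0.43

Invert the lerp on the R channel (largest span, 168): t = (153 − 225) / (57 − 225) = -72/-168 = 0.42857.
Check on G: (129 − 198)/(37 − 198) = 0.4286 ✓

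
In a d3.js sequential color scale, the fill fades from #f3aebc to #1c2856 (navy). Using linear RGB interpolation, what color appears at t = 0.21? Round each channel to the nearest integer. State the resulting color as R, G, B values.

#f3aebc → (243, 174, 188); #1c2856 → (28, 40, 86).
R = 243 + 0.21 × (28 − 243) = 243 + 0.21 × -215 = 197.85 → 198
G = 174 + 0.21 × (40 − 174) = 174 + 0.21 × -134 = 145.86 → 146
B = 188 + 0.21 × (86 − 188) = 188 + 0.21 × -102 = 166.58 → 167

(198, 146, 167)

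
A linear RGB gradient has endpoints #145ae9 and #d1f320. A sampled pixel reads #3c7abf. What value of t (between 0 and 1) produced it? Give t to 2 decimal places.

Invert the lerp on the B channel (largest span, 201): t = (191 − 233) / (32 − 233) = -42/-201 = 0.20896.
Check on R: (60 − 20)/(209 − 20) = 0.2116 ✓

0.21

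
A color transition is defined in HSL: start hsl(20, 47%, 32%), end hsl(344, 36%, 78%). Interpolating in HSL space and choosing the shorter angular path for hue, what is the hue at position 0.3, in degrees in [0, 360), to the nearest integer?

9

Hue: 344 − 20 = 324°, but |324| > 180 so the shorter arc goes the other way: Δh = 324 − 360 = -36°.
H = 20 + 0.3 × (-36) = 9.2 → 9°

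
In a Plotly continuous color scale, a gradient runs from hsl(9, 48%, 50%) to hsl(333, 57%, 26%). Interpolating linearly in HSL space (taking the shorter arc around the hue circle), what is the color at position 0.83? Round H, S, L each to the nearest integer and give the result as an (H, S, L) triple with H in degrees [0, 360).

(339, 55, 30)

Hue: 333 − 9 = 324°, but |324| > 180 so the shorter arc goes the other way: Δh = 324 − 360 = -36°.
H = 9 + 0.83 × (-36) = -20.88 → -21 → -21 mod 360 = 339°
S = 48 + 0.83 × (57 − 48) = 55.47 → 55%
L = 50 + 0.83 × (26 − 50) = 30.08 → 30%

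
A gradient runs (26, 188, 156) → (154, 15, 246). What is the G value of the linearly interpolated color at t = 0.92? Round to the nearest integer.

G = 188 + 0.92 × (15 − 188) = 28.84 → 29

29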